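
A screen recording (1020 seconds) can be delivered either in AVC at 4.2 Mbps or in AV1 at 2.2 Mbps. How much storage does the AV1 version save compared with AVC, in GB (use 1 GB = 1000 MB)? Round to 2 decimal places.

0.26 GB

AVC: 4.200 Mbps × 1020 s = 4284.0 Mb = 0.535 GB.
AV1: 2.200 Mbps × 1020 s = 2244.0 Mb = 0.281 GB.
Saving: 0.535 − 0.281 = 0.255 GB.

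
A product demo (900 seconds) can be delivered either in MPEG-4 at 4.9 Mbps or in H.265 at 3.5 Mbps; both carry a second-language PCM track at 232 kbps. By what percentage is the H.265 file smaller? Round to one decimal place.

Audio: 232 kbps = 0.232 Mbps.
MPEG-4: 5.132 Mbps × 900 s = 4618.8 Mb = 0.577 GB.
H.265: 3.732 Mbps × 900 s = 3358.8 Mb = 0.420 GB.
Reduction: (1 − 0.420/0.577) × 100 = 27.28%.

27.3%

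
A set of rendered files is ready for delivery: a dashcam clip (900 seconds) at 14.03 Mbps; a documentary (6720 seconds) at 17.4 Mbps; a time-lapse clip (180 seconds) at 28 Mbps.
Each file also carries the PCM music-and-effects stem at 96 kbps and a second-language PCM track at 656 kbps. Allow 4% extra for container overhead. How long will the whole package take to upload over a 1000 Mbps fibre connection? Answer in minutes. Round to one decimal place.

Audio total: 96 + 656 = 752 kbps = 0.752 Mbps.
dashcam clip: 14.782 Mbps × 900 s × 1.04 = 13836.0 Mb
documentary: 18.152 Mbps × 6720 s × 1.04 = 126860.7 Mb
time-lapse clip: 28.752 Mbps × 180 s × 1.04 = 5382.4 Mb
Total: 146079.0 Mb = 18259.9 MB.
At 1000 Mbps: 146079.0 / 1000 = 146 s ≈ 2.43 minutes.

2.4 minutes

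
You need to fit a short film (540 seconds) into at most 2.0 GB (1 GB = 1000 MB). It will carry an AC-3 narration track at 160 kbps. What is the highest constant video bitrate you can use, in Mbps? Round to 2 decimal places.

Budget: 2.0 GB = 16000.0 Mb.
Total bitrate budget: 16000.0 Mb / 540 s = 29.630 Mbps.
Audio: 160 kbps = 0.160 Mbps.
Video: 29.630 − 0.160 = 29.470 Mbps.

29.47 Mbps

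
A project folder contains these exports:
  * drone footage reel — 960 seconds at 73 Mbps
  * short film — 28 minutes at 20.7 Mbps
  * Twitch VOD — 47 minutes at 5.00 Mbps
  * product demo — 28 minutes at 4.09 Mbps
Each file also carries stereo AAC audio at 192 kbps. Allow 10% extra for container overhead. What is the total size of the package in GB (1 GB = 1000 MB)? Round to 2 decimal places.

Audio: 192 kbps = 0.192 Mbps.
drone footage reel: 73.192 Mbps × 960 s × 1.10 = 77290.8 Mb
short film: 20.892 Mbps × 1680 s × 1.10 = 38608.4 Mb
Twitch VOD: 5.192 Mbps × 2820 s × 1.10 = 16105.6 Mb
product demo: 4.282 Mbps × 1680 s × 1.10 = 7913.1 Mb
Total: 139917.9 Mb = 17489.7 MB.
= 17.49 GB.

17.49 GB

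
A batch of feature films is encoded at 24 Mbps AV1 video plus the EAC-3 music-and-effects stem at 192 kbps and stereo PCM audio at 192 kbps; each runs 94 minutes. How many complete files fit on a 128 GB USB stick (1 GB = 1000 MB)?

7

94 min = 5640 s
Audio total: 192 + 192 = 384 kbps = 0.384 Mbps.
Total bitrate: 24.384 Mbps.
Per item: 24.384 Mbps × 5640 s = 137,526 Mb = 17,191 MB.
Capacity: 128 GB = 1,024,000 Mb; 7.45 items → 7 complete.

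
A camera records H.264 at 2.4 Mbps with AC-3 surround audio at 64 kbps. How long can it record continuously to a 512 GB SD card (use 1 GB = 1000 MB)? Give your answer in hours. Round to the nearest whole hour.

462 hours

Audio: 64 kbps = 0.064 Mbps.
Total bitrate: 2.4 + 0.064 = 2.464 Mbps.
Capacity: 512 GB = 4,096,000 Mb.
Recording time: 4,096,000 / 2.464 = 1,662,338 s ≈ 462 hours.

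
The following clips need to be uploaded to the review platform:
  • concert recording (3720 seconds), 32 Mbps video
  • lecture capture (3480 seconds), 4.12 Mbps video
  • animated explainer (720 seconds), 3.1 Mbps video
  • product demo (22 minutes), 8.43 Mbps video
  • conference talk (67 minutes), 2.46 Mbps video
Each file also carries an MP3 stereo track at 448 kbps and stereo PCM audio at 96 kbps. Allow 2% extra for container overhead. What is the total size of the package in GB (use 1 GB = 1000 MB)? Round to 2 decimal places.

20.89 GB

Audio total: 448 + 96 = 544 kbps = 0.544 Mbps.
concert recording: 32.544 Mbps × 3720 s × 1.02 = 123485.0 Mb
lecture capture: 4.664 Mbps × 3480 s × 1.02 = 16555.3 Mb
animated explainer: 3.644 Mbps × 720 s × 1.02 = 2676.2 Mb
product demo: 8.974 Mbps × 1320 s × 1.02 = 12082.6 Mb
conference talk: 3.004 Mbps × 4020 s × 1.02 = 12317.6 Mb
Total: 167116.6 Mb = 20889.6 MB.
= 20.89 GB.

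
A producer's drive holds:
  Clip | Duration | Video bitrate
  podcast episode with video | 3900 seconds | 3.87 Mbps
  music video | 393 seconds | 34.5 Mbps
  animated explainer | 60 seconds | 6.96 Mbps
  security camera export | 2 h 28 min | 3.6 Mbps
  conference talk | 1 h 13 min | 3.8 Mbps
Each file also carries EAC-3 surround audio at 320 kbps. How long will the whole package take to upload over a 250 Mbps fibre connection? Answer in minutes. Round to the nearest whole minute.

6 minutes

Audio: 320 kbps = 0.320 Mbps.
podcast episode with video: 4.190 Mbps × 3900 s = 16341.0 Mb
music video: 34.820 Mbps × 393 s = 13684.3 Mb
animated explainer: 7.280 Mbps × 60 s = 436.8 Mb
security camera export: 3.920 Mbps × 8880 s = 34809.6 Mb
conference talk: 4.120 Mbps × 4380 s = 18045.6 Mb
Total: 83317.3 Mb = 10414.7 MB.
At 250 Mbps: 83317.3 / 250 = 333 s ≈ 5.55 minutes.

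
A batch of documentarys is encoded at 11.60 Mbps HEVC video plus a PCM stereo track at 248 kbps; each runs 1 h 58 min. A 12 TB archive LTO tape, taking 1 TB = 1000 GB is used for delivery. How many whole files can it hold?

1144

1 h 58 min = 118 min = 7080 s
Audio: 248 kbps = 0.248 Mbps.
Total bitrate: 11.848 Mbps.
Per item: 11.848 Mbps × 7080 s = 83,884 Mb = 10,485 MB.
Capacity: 12 TB = 96,000,000 Mb; 1144.44 items → 1144 complete.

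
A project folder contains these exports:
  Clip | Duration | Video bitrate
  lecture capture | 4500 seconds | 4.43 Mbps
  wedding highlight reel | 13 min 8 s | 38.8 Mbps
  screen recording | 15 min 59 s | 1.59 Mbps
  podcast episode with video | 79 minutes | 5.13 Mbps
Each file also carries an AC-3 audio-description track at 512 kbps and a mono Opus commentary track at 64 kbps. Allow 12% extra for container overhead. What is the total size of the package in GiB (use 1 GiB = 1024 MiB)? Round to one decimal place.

Audio total: 512 + 64 = 576 kbps = 0.576 Mbps.
lecture capture: 5.006 Mbps × 4500 s × 1.12 = 25230.2 Mb
wedding highlight reel: 39.376 Mbps × 788 s × 1.12 = 34751.7 Mb
screen recording: 2.166 Mbps × 959 s × 1.12 = 2326.5 Mb
podcast episode with video: 5.706 Mbps × 4740 s × 1.12 = 30292.0 Mb
Total: 92600.4 Mb = 11575.0 MB.
= 10.78 GiB.

10.8 GiB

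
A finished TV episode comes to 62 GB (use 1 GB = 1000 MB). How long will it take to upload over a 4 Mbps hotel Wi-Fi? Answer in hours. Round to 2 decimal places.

34.44 hours

File: 62 GB = 496000.0 Mb.
At 4 Mbps: 496000.0 / 4 = 124000.0 s ≈ 34.4 hours.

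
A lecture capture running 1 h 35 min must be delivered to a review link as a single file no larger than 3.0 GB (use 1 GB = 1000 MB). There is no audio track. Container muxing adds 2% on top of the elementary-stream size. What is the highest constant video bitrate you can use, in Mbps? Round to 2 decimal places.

4.13 Mbps

Budget: 3.0 GB = 24000.0 Mb.
Stream payload after overhead: 24000.0 / 1.02 = 23529.4 Mb.
1 h 35 min = 95 min = 5700 s
Total bitrate budget: 23529.4 Mb / 5700 s = 4.128 Mbps.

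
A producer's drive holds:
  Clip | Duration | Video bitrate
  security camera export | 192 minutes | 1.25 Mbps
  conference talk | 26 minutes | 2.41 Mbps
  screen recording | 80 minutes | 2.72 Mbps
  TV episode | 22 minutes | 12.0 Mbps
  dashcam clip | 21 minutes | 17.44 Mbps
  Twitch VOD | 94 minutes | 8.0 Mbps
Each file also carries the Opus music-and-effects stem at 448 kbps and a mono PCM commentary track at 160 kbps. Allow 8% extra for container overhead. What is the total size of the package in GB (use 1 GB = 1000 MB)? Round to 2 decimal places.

Audio total: 448 + 160 = 608 kbps = 0.608 Mbps.
security camera export: 1.858 Mbps × 11520 s × 1.08 = 23116.5 Mb
conference talk: 3.018 Mbps × 1560 s × 1.08 = 5084.7 Mb
screen recording: 3.328 Mbps × 4800 s × 1.08 = 17252.4 Mb
TV episode: 12.608 Mbps × 1320 s × 1.08 = 17974.0 Mb
dashcam clip: 18.048 Mbps × 1260 s × 1.08 = 24559.7 Mb
Twitch VOD: 8.608 Mbps × 5640 s × 1.08 = 52433.0 Mb
Total: 140420.3 Mb = 17552.5 MB.
= 17.55 GB.

17.55 GB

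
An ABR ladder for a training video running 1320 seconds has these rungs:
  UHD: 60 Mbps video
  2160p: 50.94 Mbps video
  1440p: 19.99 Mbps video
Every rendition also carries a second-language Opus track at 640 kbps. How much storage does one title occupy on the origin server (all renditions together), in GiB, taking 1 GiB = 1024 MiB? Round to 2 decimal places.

20.41 GiB

Audio: 640 kbps = 0.640 Mbps.
Sum of rendition bitrates: (60+0.640) + (50.94+0.640) + (19.99+0.640) = 132.850 Mbps.
× 1320 s = 175,362 Mb = 21,920 MB = 20.41 GiB.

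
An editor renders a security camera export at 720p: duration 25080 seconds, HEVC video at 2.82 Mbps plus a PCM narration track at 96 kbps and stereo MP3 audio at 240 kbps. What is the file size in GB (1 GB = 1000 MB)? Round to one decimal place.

Audio total: 96 + 240 = 336 kbps = 0.336 Mbps.
Total bitrate: 2.82 + 0.336 = 3.156 Mbps.
Stream data: 3.156 Mbps × 25080 s = 79152.5 Mb.
79,152 Mb ÷ 8 = 9,894 MB → 9.894 GB.

9.9 GB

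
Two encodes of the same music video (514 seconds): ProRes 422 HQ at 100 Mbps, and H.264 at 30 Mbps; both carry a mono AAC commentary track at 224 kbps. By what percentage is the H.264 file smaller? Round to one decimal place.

Audio: 224 kbps = 0.224 Mbps.
ProRes 422 HQ: 100.224 Mbps × 514 s = 51515.1 Mb = 6.439 GB.
H.264: 30.224 Mbps × 514 s = 15535.1 Mb = 1.942 GB.
Reduction: (1 − 1.942/6.439) × 100 = 69.84%.

69.8%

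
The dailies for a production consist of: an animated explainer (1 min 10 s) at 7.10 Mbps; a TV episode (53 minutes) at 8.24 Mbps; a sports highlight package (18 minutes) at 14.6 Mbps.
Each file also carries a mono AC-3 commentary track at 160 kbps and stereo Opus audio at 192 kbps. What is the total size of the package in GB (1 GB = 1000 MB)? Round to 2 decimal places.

Audio total: 160 + 192 = 352 kbps = 0.352 Mbps.
animated explainer: 7.452 Mbps × 70 s = 521.6 Mb
TV episode: 8.592 Mbps × 3180 s = 27322.6 Mb
sports highlight package: 14.952 Mbps × 1080 s = 16148.2 Mb
Total: 43992.4 Mb = 5499.0 MB.
= 5.499 GB.

5.50 GB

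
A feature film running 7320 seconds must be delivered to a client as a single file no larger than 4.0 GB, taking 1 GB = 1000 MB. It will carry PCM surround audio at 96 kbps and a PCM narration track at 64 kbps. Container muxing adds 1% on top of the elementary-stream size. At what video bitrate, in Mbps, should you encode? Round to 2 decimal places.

Budget: 4.0 GB = 32000.0 Mb.
Stream payload after overhead: 32000.0 / 1.01 = 31683.2 Mb.
Total bitrate budget: 31683.2 Mb / 7320 s = 4.328 Mbps.
Audio total: 96 + 64 = 160 kbps = 0.160 Mbps.
Video: 4.328 − 0.160 = 4.168 Mbps.

4.17 Mbps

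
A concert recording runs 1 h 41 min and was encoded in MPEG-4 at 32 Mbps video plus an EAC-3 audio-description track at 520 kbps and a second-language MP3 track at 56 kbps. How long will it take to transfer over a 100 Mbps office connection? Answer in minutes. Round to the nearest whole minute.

33 minutes

1 h 41 min = 101 min = 6060 s
Audio total: 520 + 56 = 576 kbps = 0.576 Mbps.
Total bitrate: 32.576 Mbps.
File: 32.576 Mbps × 6060 s = 197410.6 Mb.
At 100 Mbps: 197410.6 / 100 = 1974.1 s ≈ 32.9 minutes.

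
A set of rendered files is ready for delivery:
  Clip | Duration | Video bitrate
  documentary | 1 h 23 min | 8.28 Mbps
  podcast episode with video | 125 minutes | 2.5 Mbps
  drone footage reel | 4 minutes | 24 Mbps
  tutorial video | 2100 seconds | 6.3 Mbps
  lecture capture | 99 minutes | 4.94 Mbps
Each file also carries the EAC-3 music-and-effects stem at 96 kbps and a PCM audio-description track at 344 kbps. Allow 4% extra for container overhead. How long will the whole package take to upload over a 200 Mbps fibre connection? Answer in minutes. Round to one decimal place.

Audio total: 96 + 344 = 440 kbps = 0.440 Mbps.
documentary: 8.720 Mbps × 4980 s × 1.04 = 45162.6 Mb
podcast episode with video: 2.940 Mbps × 7500 s × 1.04 = 22932.0 Mb
drone footage reel: 24.440 Mbps × 240 s × 1.04 = 6100.2 Mb
tutorial video: 6.740 Mbps × 2100 s × 1.04 = 14720.2 Mb
lecture capture: 5.380 Mbps × 5940 s × 1.04 = 33235.5 Mb
Total: 122150.5 Mb = 15268.8 MB.
At 200 Mbps: 122150.5 / 200 = 611 s ≈ 10.2 minutes.

10.2 minutes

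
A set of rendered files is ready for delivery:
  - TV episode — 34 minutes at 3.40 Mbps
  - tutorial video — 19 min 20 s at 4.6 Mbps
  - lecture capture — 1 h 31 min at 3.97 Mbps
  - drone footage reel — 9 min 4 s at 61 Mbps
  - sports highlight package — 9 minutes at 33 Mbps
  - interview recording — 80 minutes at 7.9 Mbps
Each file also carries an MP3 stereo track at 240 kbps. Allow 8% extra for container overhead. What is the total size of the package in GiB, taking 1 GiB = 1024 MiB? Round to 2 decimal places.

Audio: 240 kbps = 0.240 Mbps.
TV episode: 3.640 Mbps × 2040 s × 1.08 = 8019.6 Mb
tutorial video: 4.840 Mbps × 1160 s × 1.08 = 6063.6 Mb
lecture capture: 4.210 Mbps × 5460 s × 1.08 = 24825.5 Mb
drone footage reel: 61.240 Mbps × 544 s × 1.08 = 35979.7 Mb
sports highlight package: 33.240 Mbps × 540 s × 1.08 = 19385.6 Mb
interview recording: 8.140 Mbps × 4800 s × 1.08 = 42197.8 Mb
Total: 136471.8 Mb = 17059.0 MB.
= 15.89 GiB.

15.89 GiB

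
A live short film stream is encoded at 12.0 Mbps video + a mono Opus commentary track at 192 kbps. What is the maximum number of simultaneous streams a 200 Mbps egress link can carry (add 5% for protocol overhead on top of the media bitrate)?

Audio: 192 kbps = 0.192 Mbps.
Per-viewer media rate: 12.192 Mbps.
On the wire with 5% overhead: 12.802 Mbps.
200 Mbps = 200.0 Mbps; 200.0 / 12.802 = 15.62 → 15 viewers.

15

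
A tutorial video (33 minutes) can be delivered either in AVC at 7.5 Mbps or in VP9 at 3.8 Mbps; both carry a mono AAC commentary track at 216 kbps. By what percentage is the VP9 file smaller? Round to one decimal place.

33 min = 1980 s
Audio: 216 kbps = 0.216 Mbps.
AVC: 7.716 Mbps × 1980 s = 15277.7 Mb = 1.779 GiB.
VP9: 4.016 Mbps × 1980 s = 7951.7 Mb = 0.926 GiB.
Reduction: (1 − 0.926/1.779) × 100 = 47.95%.

48.0%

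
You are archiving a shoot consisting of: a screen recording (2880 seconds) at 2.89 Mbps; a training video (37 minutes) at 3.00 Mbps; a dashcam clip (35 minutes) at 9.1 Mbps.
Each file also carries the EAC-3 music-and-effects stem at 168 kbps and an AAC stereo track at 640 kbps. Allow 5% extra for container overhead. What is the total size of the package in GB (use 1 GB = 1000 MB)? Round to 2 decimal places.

Audio total: 168 + 640 = 808 kbps = 0.808 Mbps.
screen recording: 3.698 Mbps × 2880 s × 1.05 = 11182.8 Mb
training video: 3.808 Mbps × 2220 s × 1.05 = 8876.4 Mb
dashcam clip: 9.908 Mbps × 2100 s × 1.05 = 21847.1 Mb
Total: 41906.3 Mb = 5238.3 MB.
= 5.238 GB.

5.24 GB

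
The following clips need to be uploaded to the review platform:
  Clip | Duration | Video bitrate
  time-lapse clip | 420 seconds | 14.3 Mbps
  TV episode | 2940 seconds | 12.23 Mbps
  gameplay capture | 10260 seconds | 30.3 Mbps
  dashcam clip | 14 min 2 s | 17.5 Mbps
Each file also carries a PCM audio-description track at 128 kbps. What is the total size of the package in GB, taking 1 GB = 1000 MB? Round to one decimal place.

46.2 GB

Audio: 128 kbps = 0.128 Mbps.
time-lapse clip: 14.428 Mbps × 420 s = 6059.8 Mb
TV episode: 12.358 Mbps × 2940 s = 36332.5 Mb
gameplay capture: 30.428 Mbps × 10260 s = 312191.3 Mb
dashcam clip: 17.628 Mbps × 842 s = 14842.8 Mb
Total: 369426.3 Mb = 46178.3 MB.
= 46.18 GB.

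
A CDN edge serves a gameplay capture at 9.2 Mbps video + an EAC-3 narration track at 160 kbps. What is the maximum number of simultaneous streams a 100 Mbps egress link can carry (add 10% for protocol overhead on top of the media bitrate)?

Audio: 160 kbps = 0.160 Mbps.
Per-viewer media rate: 9.360 Mbps.
On the wire with 10% overhead: 10.296 Mbps.
100 Mbps = 100.0 Mbps; 100.0 / 10.296 = 9.71 → 9 viewers.

9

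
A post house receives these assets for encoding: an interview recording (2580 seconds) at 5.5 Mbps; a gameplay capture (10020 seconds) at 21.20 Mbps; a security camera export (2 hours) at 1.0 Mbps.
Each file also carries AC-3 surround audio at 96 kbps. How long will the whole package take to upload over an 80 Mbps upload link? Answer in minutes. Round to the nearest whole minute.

Audio: 96 kbps = 0.096 Mbps.
interview recording: 5.596 Mbps × 2580 s = 14437.7 Mb
gameplay capture: 21.296 Mbps × 10020 s = 213385.9 Mb
security camera export: 1.096 Mbps × 7200 s = 7891.2 Mb
Total: 235714.8 Mb = 29464.3 MB.
At 80 Mbps: 235714.8 / 80 = 2946 s ≈ 49.1 minutes.

49 minutes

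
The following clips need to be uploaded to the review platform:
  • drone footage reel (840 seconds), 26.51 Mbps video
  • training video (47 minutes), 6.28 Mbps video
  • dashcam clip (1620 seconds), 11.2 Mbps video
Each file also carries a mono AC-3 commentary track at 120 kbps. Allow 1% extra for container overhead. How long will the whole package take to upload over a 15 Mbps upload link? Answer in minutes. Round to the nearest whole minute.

66 minutes

Audio: 120 kbps = 0.120 Mbps.
drone footage reel: 26.630 Mbps × 840 s × 1.01 = 22592.9 Mb
training video: 6.400 Mbps × 2820 s × 1.01 = 18228.5 Mb
dashcam clip: 11.320 Mbps × 1620 s × 1.01 = 18521.8 Mb
Total: 59343.2 Mb = 7417.9 MB.
At 15 Mbps: 59343.2 / 15 = 3956 s ≈ 65.9 minutes.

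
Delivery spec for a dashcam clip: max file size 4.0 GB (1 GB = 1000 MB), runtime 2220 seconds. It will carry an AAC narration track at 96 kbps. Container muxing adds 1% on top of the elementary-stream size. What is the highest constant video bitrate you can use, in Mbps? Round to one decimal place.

Budget: 4.0 GB = 32000.0 Mb.
Stream payload after overhead: 32000.0 / 1.01 = 31683.2 Mb.
Total bitrate budget: 31683.2 Mb / 2220 s = 14.272 Mbps.
Audio: 96 kbps = 0.096 Mbps.
Video: 14.272 − 0.096 = 14.176 Mbps.

14.2 Mbps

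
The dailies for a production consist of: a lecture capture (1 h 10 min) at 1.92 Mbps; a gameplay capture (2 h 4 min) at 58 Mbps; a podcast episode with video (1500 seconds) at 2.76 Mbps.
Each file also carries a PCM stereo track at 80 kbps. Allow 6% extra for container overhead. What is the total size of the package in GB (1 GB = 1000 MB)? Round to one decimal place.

58.9 GB

Audio: 80 kbps = 0.080 Mbps.
lecture capture: 2.000 Mbps × 4200 s × 1.06 = 8904.0 Mb
gameplay capture: 58.080 Mbps × 7440 s × 1.06 = 458042.1 Mb
podcast episode with video: 2.840 Mbps × 1500 s × 1.06 = 4515.6 Mb
Total: 471461.7 Mb = 58932.7 MB.
= 58.93 GB.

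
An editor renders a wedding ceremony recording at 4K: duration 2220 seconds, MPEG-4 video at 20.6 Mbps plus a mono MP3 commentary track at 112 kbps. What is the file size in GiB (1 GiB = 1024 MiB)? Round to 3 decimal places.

Audio: 112 kbps = 0.112 Mbps.
Total bitrate: 20.6 + 0.112 = 20.712 Mbps.
Stream data: 20.712 Mbps × 2220 s = 45980.6 Mb.
45,981 Mb = 5,747,580,000 bytes ÷ 1,073,741,824 = 5.353 GiB.

5.353 GiB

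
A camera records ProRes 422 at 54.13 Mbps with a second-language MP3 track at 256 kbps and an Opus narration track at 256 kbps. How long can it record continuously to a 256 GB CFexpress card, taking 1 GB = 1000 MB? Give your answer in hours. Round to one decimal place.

Audio total: 256 + 256 = 512 kbps = 0.512 Mbps.
Total bitrate: 54.13 + 0.512 = 54.642 Mbps.
Capacity: 256 GB = 2,048,000 Mb.
Recording time: 2,048,000 / 54.642 = 37,480 s ≈ 10.4 hours.

10.4 hours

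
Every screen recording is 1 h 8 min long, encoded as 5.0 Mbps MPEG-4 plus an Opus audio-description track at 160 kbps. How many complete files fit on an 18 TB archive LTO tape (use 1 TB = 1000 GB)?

6839

1 h 8 min = 68 min = 4080 s
Audio: 160 kbps = 0.160 Mbps.
Total bitrate: 5.160 Mbps.
Per item: 5.160 Mbps × 4080 s = 21,053 Mb = 2,632 MB.
Capacity: 18 TB = 144,000,000 Mb; 6839.95 items → 6839 complete.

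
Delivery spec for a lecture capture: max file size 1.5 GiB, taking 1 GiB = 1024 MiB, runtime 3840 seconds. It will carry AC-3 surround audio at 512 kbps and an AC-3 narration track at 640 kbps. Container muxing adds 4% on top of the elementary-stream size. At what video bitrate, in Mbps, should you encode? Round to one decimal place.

2.1 Mbps

Budget: 1.5 GiB = 12884.9 Mb.
Stream payload after overhead: 12884.9 / 1.04 = 12389.3 Mb.
Total bitrate budget: 12389.3 Mb / 3840 s = 3.226 Mbps.
Audio total: 512 + 640 = 1152 kbps = 1.152 Mbps.
Video: 3.226 − 1.152 = 2.074 Mbps.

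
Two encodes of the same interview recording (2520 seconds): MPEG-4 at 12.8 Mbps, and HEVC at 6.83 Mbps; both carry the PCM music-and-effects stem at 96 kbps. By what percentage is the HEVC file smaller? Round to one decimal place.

Audio: 96 kbps = 0.096 Mbps.
MPEG-4: 12.896 Mbps × 2520 s = 32497.9 Mb = 4.062 GB.
HEVC: 6.926 Mbps × 2520 s = 17453.5 Mb = 2.182 GB.
Reduction: (1 − 2.182/4.062) × 100 = 46.29%.

46.3%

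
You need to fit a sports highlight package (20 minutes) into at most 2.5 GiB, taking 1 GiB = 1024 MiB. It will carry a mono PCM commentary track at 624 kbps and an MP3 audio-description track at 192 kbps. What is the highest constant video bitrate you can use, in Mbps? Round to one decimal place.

Budget: 2.5 GiB = 21474.8 Mb.
20 min = 1200 s
Total bitrate budget: 21474.8 Mb / 1200 s = 17.896 Mbps.
Audio total: 624 + 192 = 816 kbps = 0.816 Mbps.
Video: 17.896 − 0.816 = 17.080 Mbps.

17.1 Mbps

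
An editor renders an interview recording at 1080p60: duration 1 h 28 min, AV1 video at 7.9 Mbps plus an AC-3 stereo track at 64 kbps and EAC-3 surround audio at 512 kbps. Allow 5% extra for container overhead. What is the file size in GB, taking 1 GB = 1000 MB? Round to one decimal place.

1 h 28 min = 88 min = 5280 s
Audio total: 64 + 512 = 576 kbps = 0.576 Mbps.
Total bitrate: 7.9 + 0.576 = 8.476 Mbps.
Stream data: 8.476 Mbps × 5280 s = 44753.3 Mb.
With 5% container overhead: ×1.05.
46,991 Mb ÷ 8 = 5,874 MB → 5.874 GB.

5.9 GB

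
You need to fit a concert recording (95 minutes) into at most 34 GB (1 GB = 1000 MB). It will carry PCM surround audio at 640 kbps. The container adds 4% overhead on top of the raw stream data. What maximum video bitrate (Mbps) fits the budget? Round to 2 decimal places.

Budget: 34 GB = 272000.0 Mb.
Stream payload after overhead: 272000.0 / 1.04 = 261538.5 Mb.
95 min = 5700 s
Total bitrate budget: 261538.5 Mb / 5700 s = 45.884 Mbps.
Audio: 640 kbps = 0.640 Mbps.
Video: 45.884 − 0.640 = 45.244 Mbps.

45.24 Mbps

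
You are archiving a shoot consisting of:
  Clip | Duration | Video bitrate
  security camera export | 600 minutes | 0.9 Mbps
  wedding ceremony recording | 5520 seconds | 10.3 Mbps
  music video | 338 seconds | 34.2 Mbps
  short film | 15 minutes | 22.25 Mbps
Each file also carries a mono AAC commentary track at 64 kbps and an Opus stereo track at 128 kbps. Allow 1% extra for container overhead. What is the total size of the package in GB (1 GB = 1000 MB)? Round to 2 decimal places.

16.29 GB

Audio total: 64 + 128 = 192 kbps = 0.192 Mbps.
security camera export: 1.092 Mbps × 36000 s × 1.01 = 39705.1 Mb
wedding ceremony recording: 10.492 Mbps × 5520 s × 1.01 = 58495.0 Mb
music video: 34.392 Mbps × 338 s × 1.01 = 11740.7 Mb
short film: 22.442 Mbps × 900 s × 1.01 = 20399.8 Mb
Total: 130340.6 Mb = 16292.6 MB.
= 16.29 GB.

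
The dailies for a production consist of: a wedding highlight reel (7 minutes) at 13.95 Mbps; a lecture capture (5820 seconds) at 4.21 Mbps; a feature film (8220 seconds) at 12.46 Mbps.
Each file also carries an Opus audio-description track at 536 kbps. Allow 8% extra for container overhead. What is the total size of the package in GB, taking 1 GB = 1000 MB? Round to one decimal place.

Audio: 536 kbps = 0.536 Mbps.
wedding highlight reel: 14.486 Mbps × 420 s × 1.08 = 6570.8 Mb
lecture capture: 4.746 Mbps × 5820 s × 1.08 = 29831.5 Mb
feature film: 12.996 Mbps × 8220 s × 1.08 = 115373.3 Mb
Total: 151775.6 Mb = 18971.9 MB.
= 18.97 GB.

19.0 GB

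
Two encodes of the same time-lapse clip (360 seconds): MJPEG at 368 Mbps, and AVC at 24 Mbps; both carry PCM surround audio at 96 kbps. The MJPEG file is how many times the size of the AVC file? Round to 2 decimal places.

15.28

Audio: 96 kbps = 0.096 Mbps.
MJPEG: 368.096 Mbps × 360 s = 132514.6 Mb = 16.564 GB.
AVC: 24.096 Mbps × 360 s = 8674.6 Mb = 1.084 GB.
Ratio: 16.564 / 1.084 = 15.276.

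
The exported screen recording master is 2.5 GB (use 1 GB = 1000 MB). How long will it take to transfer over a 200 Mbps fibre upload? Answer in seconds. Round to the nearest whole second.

File: 2.5 GB = 20000.0 Mb.
At 200 Mbps: 20000.0 / 200 = 100.0 s ≈ 100 seconds.

100 seconds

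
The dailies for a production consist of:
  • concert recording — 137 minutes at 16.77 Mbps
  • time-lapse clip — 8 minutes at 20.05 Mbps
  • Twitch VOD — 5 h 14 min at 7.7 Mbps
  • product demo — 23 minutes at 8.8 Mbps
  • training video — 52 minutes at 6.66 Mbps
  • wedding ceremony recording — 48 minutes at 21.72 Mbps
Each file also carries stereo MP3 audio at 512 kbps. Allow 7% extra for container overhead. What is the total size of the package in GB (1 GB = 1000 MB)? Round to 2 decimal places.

54.29 GB

Audio: 512 kbps = 0.512 Mbps.
concert recording: 17.282 Mbps × 8220 s × 1.07 = 152002.1 Mb
time-lapse clip: 20.562 Mbps × 480 s × 1.07 = 10560.6 Mb
Twitch VOD: 8.212 Mbps × 18840 s × 1.07 = 165544.1 Mb
product demo: 9.312 Mbps × 1380 s × 1.07 = 13750.1 Mb
training video: 7.172 Mbps × 3120 s × 1.07 = 23943.0 Mb
wedding ceremony recording: 22.232 Mbps × 2880 s × 1.07 = 68510.1 Mb
Total: 434310.0 Mb = 54288.8 MB.
= 54.29 GB.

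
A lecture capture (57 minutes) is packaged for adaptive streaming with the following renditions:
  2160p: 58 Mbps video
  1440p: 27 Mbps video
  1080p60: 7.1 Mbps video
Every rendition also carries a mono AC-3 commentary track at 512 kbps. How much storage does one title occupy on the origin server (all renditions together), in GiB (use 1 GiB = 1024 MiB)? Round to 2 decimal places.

57 min = 3420 s
Audio: 512 kbps = 0.512 Mbps.
Sum of rendition bitrates: (58+0.512) + (27+0.512) + (7.1+0.512) = 93.636 Mbps.
× 3420 s = 320,235 Mb = 40,029 MB = 37.28 GiB.

37.28 GiB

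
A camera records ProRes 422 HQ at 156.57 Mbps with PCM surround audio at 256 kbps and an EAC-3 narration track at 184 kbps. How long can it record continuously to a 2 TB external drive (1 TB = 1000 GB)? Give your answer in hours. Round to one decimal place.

28.3 hours

Audio total: 256 + 184 = 440 kbps = 0.440 Mbps.
Total bitrate: 156.57 + 0.440 = 157.010 Mbps.
Capacity: 2 TB = 16,000,000 Mb.
Recording time: 16,000,000 / 157.010 = 101,904 s ≈ 28.3 hours.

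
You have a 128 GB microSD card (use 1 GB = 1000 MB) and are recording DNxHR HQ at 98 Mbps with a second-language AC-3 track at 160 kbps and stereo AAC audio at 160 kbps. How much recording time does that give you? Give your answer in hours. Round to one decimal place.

Audio total: 160 + 160 = 320 kbps = 0.320 Mbps.
Total bitrate: 98 + 0.320 = 98.320 Mbps.
Capacity: 128 GB = 1,024,000 Mb.
Recording time: 1,024,000 / 98.320 = 10,415 s ≈ 2.89 hours.

2.9 hours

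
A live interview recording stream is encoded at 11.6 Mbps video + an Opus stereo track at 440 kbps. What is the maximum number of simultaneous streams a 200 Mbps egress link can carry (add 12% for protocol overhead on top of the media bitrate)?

Audio: 440 kbps = 0.440 Mbps.
Per-viewer media rate: 12.040 Mbps.
On the wire with 12% overhead: 13.485 Mbps.
200 Mbps = 200.0 Mbps; 200.0 / 13.485 = 14.83 → 14 viewers.

14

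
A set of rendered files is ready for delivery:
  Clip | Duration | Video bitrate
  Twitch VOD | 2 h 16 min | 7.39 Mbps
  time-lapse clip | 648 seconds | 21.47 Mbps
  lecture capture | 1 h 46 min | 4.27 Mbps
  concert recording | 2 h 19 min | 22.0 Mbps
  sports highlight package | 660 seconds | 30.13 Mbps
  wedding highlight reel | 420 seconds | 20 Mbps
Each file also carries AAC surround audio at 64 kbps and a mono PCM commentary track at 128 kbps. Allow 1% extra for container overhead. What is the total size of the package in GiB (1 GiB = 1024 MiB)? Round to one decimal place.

Audio total: 64 + 128 = 192 kbps = 0.192 Mbps.
Twitch VOD: 7.582 Mbps × 8160 s × 1.01 = 62487.8 Mb
time-lapse clip: 21.662 Mbps × 648 s × 1.01 = 14177.3 Mb
lecture capture: 4.462 Mbps × 6360 s × 1.01 = 28662.1 Mb
concert recording: 22.192 Mbps × 8340 s × 1.01 = 186932.1 Mb
sports highlight package: 30.322 Mbps × 660 s × 1.01 = 20212.6 Mb
wedding highlight reel: 20.192 Mbps × 420 s × 1.01 = 8565.4 Mb
Total: 321037.4 Mb = 40129.7 MB.
= 37.37 GiB.

37.4 GiB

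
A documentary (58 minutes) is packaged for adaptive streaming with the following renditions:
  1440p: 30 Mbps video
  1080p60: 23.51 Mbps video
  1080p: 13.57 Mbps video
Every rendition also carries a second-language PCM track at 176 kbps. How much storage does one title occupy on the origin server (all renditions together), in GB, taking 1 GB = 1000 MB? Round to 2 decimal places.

29.41 GB

58 min = 3480 s
Audio: 176 kbps = 0.176 Mbps.
Sum of rendition bitrates: (30+0.176) + (23.51+0.176) + (13.57+0.176) = 67.608 Mbps.
× 3480 s = 235,276 Mb = 29,409 MB = 29.41 GB.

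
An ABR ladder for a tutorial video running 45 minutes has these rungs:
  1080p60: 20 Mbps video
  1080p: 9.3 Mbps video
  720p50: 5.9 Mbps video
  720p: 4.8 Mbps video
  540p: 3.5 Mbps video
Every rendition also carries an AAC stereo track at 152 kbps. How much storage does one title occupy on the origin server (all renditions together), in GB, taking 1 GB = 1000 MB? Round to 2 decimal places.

45 min = 2700 s
Audio: 152 kbps = 0.152 Mbps.
Sum of rendition bitrates: (20+0.152) + (9.3+0.152) + (5.9+0.152) + (4.8+0.152) + (3.5+0.152) = 44.260 Mbps.
× 2700 s = 119,502 Mb = 14,938 MB = 14.94 GB.

14.94 GB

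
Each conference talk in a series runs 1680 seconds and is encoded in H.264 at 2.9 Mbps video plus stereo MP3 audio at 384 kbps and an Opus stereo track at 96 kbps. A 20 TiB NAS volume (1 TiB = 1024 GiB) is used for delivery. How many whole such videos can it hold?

Audio total: 384 + 96 = 480 kbps = 0.480 Mbps.
Total bitrate: 3.380 Mbps.
Per item: 3.380 Mbps × 1680 s = 5,678 Mb = 709.8 MB.
Capacity: 20 TiB = 175,921,860 Mb; 30980.89 items → 30980 complete.

30980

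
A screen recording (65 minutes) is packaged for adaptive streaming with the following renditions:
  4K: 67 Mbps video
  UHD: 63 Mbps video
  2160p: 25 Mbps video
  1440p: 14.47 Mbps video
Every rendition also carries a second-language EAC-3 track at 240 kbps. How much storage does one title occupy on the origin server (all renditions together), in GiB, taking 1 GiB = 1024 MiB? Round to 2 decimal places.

65 min = 3900 s
Audio: 240 kbps = 0.240 Mbps.
Sum of rendition bitrates: (67+0.240) + (63+0.240) + (25+0.240) + (14.47+0.240) = 170.430 Mbps.
× 3900 s = 664,677 Mb = 83,085 MB = 77.38 GiB.

77.38 GiB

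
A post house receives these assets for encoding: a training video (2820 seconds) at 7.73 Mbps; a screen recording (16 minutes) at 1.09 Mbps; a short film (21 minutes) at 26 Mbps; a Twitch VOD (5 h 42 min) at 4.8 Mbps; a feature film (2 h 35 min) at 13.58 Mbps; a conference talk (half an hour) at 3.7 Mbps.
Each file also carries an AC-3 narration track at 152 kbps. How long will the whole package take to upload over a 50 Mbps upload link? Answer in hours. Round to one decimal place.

1.6 hours

Audio: 152 kbps = 0.152 Mbps.
training video: 7.882 Mbps × 2820 s = 22227.2 Mb
screen recording: 1.242 Mbps × 960 s = 1192.3 Mb
short film: 26.152 Mbps × 1260 s = 32951.5 Mb
Twitch VOD: 4.952 Mbps × 20520 s = 101615.0 Mb
feature film: 13.732 Mbps × 9300 s = 127707.6 Mb
conference talk: 3.852 Mbps × 1800 s = 6933.6 Mb
Total: 292627.3 Mb = 36578.4 MB.
At 50 Mbps: 292627.3 / 50 = 5853 s ≈ 1.63 hours.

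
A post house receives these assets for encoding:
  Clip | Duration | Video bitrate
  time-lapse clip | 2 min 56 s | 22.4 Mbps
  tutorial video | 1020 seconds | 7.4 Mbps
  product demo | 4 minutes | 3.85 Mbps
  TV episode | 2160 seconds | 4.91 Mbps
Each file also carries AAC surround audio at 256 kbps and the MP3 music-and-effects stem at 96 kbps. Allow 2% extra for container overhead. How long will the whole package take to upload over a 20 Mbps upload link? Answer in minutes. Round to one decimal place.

20.6 minutes

Audio total: 256 + 96 = 352 kbps = 0.352 Mbps.
time-lapse clip: 22.752 Mbps × 176 s × 1.02 = 4084.4 Mb
tutorial video: 7.752 Mbps × 1020 s × 1.02 = 8065.2 Mb
product demo: 4.202 Mbps × 240 s × 1.02 = 1028.6 Mb
TV episode: 5.262 Mbps × 2160 s × 1.02 = 11593.2 Mb
Total: 24771.5 Mb = 3096.4 MB.
At 20 Mbps: 24771.5 / 20 = 1239 s ≈ 20.6 minutes.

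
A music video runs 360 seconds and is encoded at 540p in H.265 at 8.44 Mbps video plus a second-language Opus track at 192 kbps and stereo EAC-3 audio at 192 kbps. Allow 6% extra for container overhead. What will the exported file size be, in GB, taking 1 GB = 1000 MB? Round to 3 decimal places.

Audio total: 192 + 192 = 384 kbps = 0.384 Mbps.
Total bitrate: 8.44 + 0.384 = 8.824 Mbps.
Stream data: 8.824 Mbps × 360 s = 3176.6 Mb.
With 6% container overhead: ×1.06.
3,367 Mb ÷ 8 = 420.9 MB → 0.4209 GB.

0.421 GB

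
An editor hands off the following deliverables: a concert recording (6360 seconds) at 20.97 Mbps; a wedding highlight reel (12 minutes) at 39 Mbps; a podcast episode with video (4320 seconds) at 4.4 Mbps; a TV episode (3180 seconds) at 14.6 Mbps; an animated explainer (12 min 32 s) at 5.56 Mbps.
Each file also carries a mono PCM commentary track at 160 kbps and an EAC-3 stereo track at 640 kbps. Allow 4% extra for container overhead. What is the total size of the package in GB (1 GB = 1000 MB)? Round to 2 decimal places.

31.63 GB

Audio total: 160 + 640 = 800 kbps = 0.800 Mbps.
concert recording: 21.770 Mbps × 6360 s × 1.04 = 143995.5 Mb
wedding highlight reel: 39.800 Mbps × 720 s × 1.04 = 29802.2 Mb
podcast episode with video: 5.200 Mbps × 4320 s × 1.04 = 23362.6 Mb
TV episode: 15.400 Mbps × 3180 s × 1.04 = 50930.9 Mb
animated explainer: 6.360 Mbps × 752 s × 1.04 = 4974.0 Mb
Total: 253065.2 Mb = 31633.1 MB.
= 31.63 GB.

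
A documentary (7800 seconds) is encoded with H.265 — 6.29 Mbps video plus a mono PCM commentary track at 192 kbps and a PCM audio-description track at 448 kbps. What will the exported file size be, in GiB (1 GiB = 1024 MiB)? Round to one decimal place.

Audio total: 192 + 448 = 640 kbps = 0.640 Mbps.
Total bitrate: 6.29 + 0.640 = 6.930 Mbps.
Stream data: 6.930 Mbps × 7800 s = 54054.0 Mb.
54,054 Mb = 6,756,750,000 bytes ÷ 1,073,741,824 = 6.293 GiB.

6.3 GiB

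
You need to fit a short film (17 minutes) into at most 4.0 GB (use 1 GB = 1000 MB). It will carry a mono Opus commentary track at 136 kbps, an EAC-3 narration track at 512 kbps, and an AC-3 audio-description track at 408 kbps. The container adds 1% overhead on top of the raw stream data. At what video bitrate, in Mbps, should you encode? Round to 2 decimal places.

Budget: 4.0 GB = 32000.0 Mb.
Stream payload after overhead: 32000.0 / 1.01 = 31683.2 Mb.
17 min = 1020 s
Total bitrate budget: 31683.2 Mb / 1020 s = 31.062 Mbps.
Audio total: 136 + 512 + 408 = 1056 kbps = 1.056 Mbps.
Video: 31.062 − 1.056 = 30.006 Mbps.

30.01 Mbps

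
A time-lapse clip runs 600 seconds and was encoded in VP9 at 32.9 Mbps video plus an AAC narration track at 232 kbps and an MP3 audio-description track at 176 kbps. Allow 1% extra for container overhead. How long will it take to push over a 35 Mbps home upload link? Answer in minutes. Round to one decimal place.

9.6 minutes

Audio total: 232 + 176 = 408 kbps = 0.408 Mbps.
Total bitrate: 33.308 Mbps.
File: 33.308 Mbps × 600 s = 19984.8 Mb.
With 1% container overhead: ×1.01. → 20184.6 Mb.
At 35 Mbps: 20184.6 / 35 = 576.7 s ≈ 9.61 minutes.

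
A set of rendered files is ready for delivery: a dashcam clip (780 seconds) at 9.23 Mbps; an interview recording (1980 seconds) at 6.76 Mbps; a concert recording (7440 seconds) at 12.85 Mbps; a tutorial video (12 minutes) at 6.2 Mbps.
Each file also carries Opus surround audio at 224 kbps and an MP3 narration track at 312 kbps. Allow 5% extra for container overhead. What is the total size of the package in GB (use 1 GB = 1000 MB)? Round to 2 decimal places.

Audio total: 224 + 312 = 536 kbps = 0.536 Mbps.
dashcam clip: 9.766 Mbps × 780 s × 1.05 = 7998.4 Mb
interview recording: 7.296 Mbps × 1980 s × 1.05 = 15168.4 Mb
concert recording: 13.386 Mbps × 7440 s × 1.05 = 104571.4 Mb
tutorial video: 6.736 Mbps × 720 s × 1.05 = 5092.4 Mb
Total: 132830.6 Mb = 16603.8 MB.
= 16.60 GB.

16.60 GB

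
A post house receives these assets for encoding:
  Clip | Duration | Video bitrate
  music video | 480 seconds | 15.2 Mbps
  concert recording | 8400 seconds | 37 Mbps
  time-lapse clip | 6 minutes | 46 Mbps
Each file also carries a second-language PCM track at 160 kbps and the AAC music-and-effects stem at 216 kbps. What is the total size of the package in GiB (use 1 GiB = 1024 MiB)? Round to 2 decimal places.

39.36 GiB

Audio total: 160 + 216 = 376 kbps = 0.376 Mbps.
music video: 15.576 Mbps × 480 s = 7476.5 Mb
concert recording: 37.376 Mbps × 8400 s = 313958.4 Mb
time-lapse clip: 46.376 Mbps × 360 s = 16695.4 Mb
Total: 338130.2 Mb = 42266.3 MB.
= 39.36 GiB.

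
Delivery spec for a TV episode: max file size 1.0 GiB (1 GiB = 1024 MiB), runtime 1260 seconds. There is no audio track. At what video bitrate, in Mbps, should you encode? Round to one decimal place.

6.8 Mbps

Budget: 1.0 GiB = 8589.9 Mb.
Total bitrate budget: 8589.9 Mb / 1260 s = 6.817 Mbps.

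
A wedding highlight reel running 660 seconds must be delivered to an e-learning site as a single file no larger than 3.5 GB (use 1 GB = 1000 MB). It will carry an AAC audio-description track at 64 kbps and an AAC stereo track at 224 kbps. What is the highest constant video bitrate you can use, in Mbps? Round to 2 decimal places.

42.14 Mbps

Budget: 3.5 GB = 28000.0 Mb.
Total bitrate budget: 28000.0 Mb / 660 s = 42.424 Mbps.
Audio total: 64 + 224 = 288 kbps = 0.288 Mbps.
Video: 42.424 − 0.288 = 42.136 Mbps.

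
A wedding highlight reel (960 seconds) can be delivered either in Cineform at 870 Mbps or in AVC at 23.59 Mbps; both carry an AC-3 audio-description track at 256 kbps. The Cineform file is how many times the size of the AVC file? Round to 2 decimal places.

Audio: 256 kbps = 0.256 Mbps.
Cineform: 870.256 Mbps × 960 s = 835445.8 Mb = 104.431 GB.
AVC: 23.846 Mbps × 960 s = 22892.2 Mb = 2.862 GB.
Ratio: 104.431 / 2.862 = 36.495.

36.49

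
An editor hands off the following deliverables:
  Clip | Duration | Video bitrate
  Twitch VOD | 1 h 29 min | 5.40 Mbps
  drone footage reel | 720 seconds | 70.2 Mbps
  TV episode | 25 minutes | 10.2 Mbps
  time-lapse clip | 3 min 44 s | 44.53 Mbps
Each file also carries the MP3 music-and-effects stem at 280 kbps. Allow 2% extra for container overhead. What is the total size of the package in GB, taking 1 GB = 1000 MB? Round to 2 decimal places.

Audio: 280 kbps = 0.280 Mbps.
Twitch VOD: 5.680 Mbps × 5340 s × 1.02 = 30937.8 Mb
drone footage reel: 70.480 Mbps × 720 s × 1.02 = 51760.5 Mb
TV episode: 10.480 Mbps × 1500 s × 1.02 = 16034.4 Mb
time-lapse clip: 44.810 Mbps × 224 s × 1.02 = 10238.2 Mb
Total: 108970.9 Mb = 13621.4 MB.
= 13.62 GB.

13.62 GB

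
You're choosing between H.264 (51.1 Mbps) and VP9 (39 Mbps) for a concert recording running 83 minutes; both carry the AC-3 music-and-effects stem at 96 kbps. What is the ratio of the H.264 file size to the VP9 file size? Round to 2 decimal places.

83 min = 4980 s
Audio: 96 kbps = 0.096 Mbps.
H.264: 51.196 Mbps × 4980 s = 254956.1 Mb = 29.681 GiB.
VP9: 39.096 Mbps × 4980 s = 194698.1 Mb = 22.666 GiB.
Ratio: 29.681 / 22.666 = 1.309.

1.31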